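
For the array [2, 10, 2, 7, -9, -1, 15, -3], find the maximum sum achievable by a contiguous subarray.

Using Kadane's algorithm on [2, 10, 2, 7, -9, -1, 15, -3]:

Scanning through the array:
Position 1 (value 10): max_ending_here = 12, max_so_far = 12
Position 2 (value 2): max_ending_here = 14, max_so_far = 14
Position 3 (value 7): max_ending_here = 21, max_so_far = 21
Position 4 (value -9): max_ending_here = 12, max_so_far = 21
Position 5 (value -1): max_ending_here = 11, max_so_far = 21
Position 6 (value 15): max_ending_here = 26, max_so_far = 26
Position 7 (value -3): max_ending_here = 23, max_so_far = 26

Maximum subarray: [2, 10, 2, 7, -9, -1, 15]
Maximum sum: 26

The maximum subarray is [2, 10, 2, 7, -9, -1, 15] with sum 26. This subarray runs from index 0 to index 6.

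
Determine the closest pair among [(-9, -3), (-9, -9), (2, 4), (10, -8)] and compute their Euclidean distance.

Computing all pairwise distances among 4 points:

d((-9, -3), (-9, -9)) = 6.0 <-- minimum
d((-9, -3), (2, 4)) = 13.0384
d((-9, -3), (10, -8)) = 19.6469
d((-9, -9), (2, 4)) = 17.0294
d((-9, -9), (10, -8)) = 19.0263
d((2, 4), (10, -8)) = 14.4222

Closest pair: (-9, -3) and (-9, -9) with distance 6.0

The closest pair is (-9, -3) and (-9, -9) with Euclidean distance 6.0. For 4 points, brute-force pairwise comparison is shown above. For large n, the divide-and-conquer algorithm (sort by x, recurse on halves, check the dividing strip) achieves O(n log n).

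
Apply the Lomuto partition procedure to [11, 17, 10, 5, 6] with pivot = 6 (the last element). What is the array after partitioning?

Lomuto partition with pivot = 6:

Initial array: [11, 17, 10, 5, 6]

arr[0]=11 > 6: no swap
arr[1]=17 > 6: no swap
arr[2]=10 > 6: no swap
arr[3]=5 <= 6: swap with position 0, array becomes [5, 17, 10, 11, 6]

Place pivot at position 1: [5, 6, 10, 11, 17]
Pivot position: 1

After partitioning with pivot 6, the array becomes [5, 6, 10, 11, 17]. The pivot is placed at index 1. All elements to the left of the pivot are <= 6, and all elements to the right are > 6.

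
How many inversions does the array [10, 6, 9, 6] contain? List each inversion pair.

Finding inversions in [10, 6, 9, 6]:

(0, 1): arr[0]=10 > arr[1]=6
(0, 2): arr[0]=10 > arr[2]=9
(0, 3): arr[0]=10 > arr[3]=6
(2, 3): arr[2]=9 > arr[3]=6

Total inversions: 4

The array has 4 inversion(s): (0,1), (0,2), (0,3), (2,3). Each pair (i,j) satisfies i < j and arr[i] > arr[j].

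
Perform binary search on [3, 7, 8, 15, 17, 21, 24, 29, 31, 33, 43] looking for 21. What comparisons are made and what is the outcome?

Binary search for 21 in [3, 7, 8, 15, 17, 21, 24, 29, 31, 33, 43]:

lo=0, hi=10, mid=5, arr[mid]=21 -> Found target at index 5!

Binary search finds 21 at index 5 after 1 comparisons. The search repeatedly halves the search space by comparing with the middle element.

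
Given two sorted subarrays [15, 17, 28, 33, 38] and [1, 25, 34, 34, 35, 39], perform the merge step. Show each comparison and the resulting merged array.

Merging process:

Compare 15 vs 1: take 1 from right. Merged: [1]
Compare 15 vs 25: take 15 from left. Merged: [1, 15]
Compare 17 vs 25: take 17 from left. Merged: [1, 15, 17]
Compare 28 vs 25: take 25 from right. Merged: [1, 15, 17, 25]
Compare 28 vs 34: take 28 from left. Merged: [1, 15, 17, 25, 28]
Compare 33 vs 34: take 33 from left. Merged: [1, 15, 17, 25, 28, 33]
Compare 38 vs 34: take 34 from right. Merged: [1, 15, 17, 25, 28, 33, 34]
Compare 38 vs 34: take 34 from right. Merged: [1, 15, 17, 25, 28, 33, 34, 34]
Compare 38 vs 35: take 35 from right. Merged: [1, 15, 17, 25, 28, 33, 34, 34, 35]
Compare 38 vs 39: take 38 from left. Merged: [1, 15, 17, 25, 28, 33, 34, 34, 35, 38]
Append remaining from right: [39]. Merged: [1, 15, 17, 25, 28, 33, 34, 34, 35, 38, 39]

Final merged array: [1, 15, 17, 25, 28, 33, 34, 34, 35, 38, 39]
Total comparisons: 10

The merged array is [1, 15, 17, 25, 28, 33, 34, 34, 35, 38, 39], requiring 10 comparisons. The merge step runs in O(n) time where n is the total number of elements.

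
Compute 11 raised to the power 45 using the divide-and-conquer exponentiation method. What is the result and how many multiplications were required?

Computing 11^45 by squaring (build up from 11^1; each line after the first costs one multiplication):

11^1 = 11
11^2 = (11^1)^2 = 11^2 = 121
11^4 = (11^2)^2 = 121^2 = 14641
11^5 = 11 * 11^4 = 11 * 14641 = 161051
11^10 = (11^5)^2 = 161051^2 = 25937424601
11^11 = 11 * 11^10 = 11 * 25937424601 = 285311670611
11^22 = (11^11)^2 = 285311670611^2 = 81402749386839761113321
11^44 = (11^22)^2 = 81402749386839761113321^2 = 6626407607736641103900260617069258125403649041
11^45 = 11 * 11^44 = 11 * 6626407607736641103900260617069258125403649041 = 72890483685103052142902866787761839379440139451

Result: 72890483685103052142902866787761839379440139451
Multiplications needed: 8 (8 lines after 11^1)

11^45 = 72890483685103052142902866787761839379440139451. Using exponentiation by squaring, this requires 8 multiplications. The key idea: if the exponent is even, square the half-power; if odd, multiply by the base once.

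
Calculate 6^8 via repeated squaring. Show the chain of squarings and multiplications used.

Computing 6^8 by squaring (build up from 6^1; each line after the first costs one multiplication):

6^1 = 6
6^2 = (6^1)^2 = 6^2 = 36
6^4 = (6^2)^2 = 36^2 = 1296
6^8 = (6^4)^2 = 1296^2 = 1679616

Result: 1679616
Multiplications needed: 3 (3 lines after 6^1)

6^8 = 1679616. Using exponentiation by squaring, this requires 3 multiplications. The key idea: if the exponent is even, square the half-power; if odd, multiply by the base once.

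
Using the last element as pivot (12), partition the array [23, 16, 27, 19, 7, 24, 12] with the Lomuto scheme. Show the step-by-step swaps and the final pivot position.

Lomuto partition with pivot = 12:

Initial array: [23, 16, 27, 19, 7, 24, 12]

arr[0]=23 > 12: no swap
arr[1]=16 > 12: no swap
arr[2]=27 > 12: no swap
arr[3]=19 > 12: no swap
arr[4]=7 <= 12: swap with position 0, array becomes [7, 16, 27, 19, 23, 24, 12]
arr[5]=24 > 12: no swap

Place pivot at position 1: [7, 12, 27, 19, 23, 24, 16]
Pivot position: 1

After partitioning with pivot 12, the array becomes [7, 12, 27, 19, 23, 24, 16]. The pivot is placed at index 1. All elements to the left of the pivot are <= 12, and all elements to the right are > 12.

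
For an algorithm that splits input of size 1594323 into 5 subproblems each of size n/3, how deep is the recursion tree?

For divide and conquer with division factor 3:

Problem sizes at each level:
Level 0: 1594323
Level 1: 531441
Level 2: 177147
Level 3: 59049
Level 4: 19683
Level 5: 6561
Level 6: 2187
Level 7: 729
Level 8: 243
Level 9: 81
Level 10: 27
Level 11: 9
Level 12: 3
Level 13: 1

The root is level 0 and the size-1 base case is level 13 (the tree spans levels 0 through 13, i.e. 14 levels counting the root), so the depth is the number of divisions: log_3(1594323) = 13

The recursion tree depth is log_3(1594323) = 13. At each level, the problem size is divided by 3, so it takes 13 divisions to reduce to a base case of size 1. The algorithm makes 5 recursive calls at each level.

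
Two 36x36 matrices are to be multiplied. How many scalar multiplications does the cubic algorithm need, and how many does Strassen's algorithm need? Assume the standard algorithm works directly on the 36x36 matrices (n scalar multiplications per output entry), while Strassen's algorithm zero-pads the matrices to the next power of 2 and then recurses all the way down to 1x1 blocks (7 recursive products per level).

Matrix multiplication for 36x36 matrices:

Strassen's algorithm requires power-of-2 dimensions. Pad 36x36 to 64x64 (next power of 2).

Standard algorithm: 36^3 = 46656 multiplications
Strassen's algorithm: 7^(log2(64)) = 7^6 = 117649 multiplications
Difference: 46656 - 117649 = -70993 (Strassen uses MORE here due to padding overhead — for small or just-over-power-of-2 n, padding can outweigh the per-level savings)

Standard: 46656 multiplications (36^3). Strassen: 117649 multiplications (7^6, after padding to 64x64). Strassen reduces 8 recursive multiplications to 7 at each level.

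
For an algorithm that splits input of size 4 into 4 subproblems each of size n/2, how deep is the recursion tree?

For divide and conquer with division factor 2:

Problem sizes at each level:
Level 0: 4
Level 1: 2
Level 2: 1

The root is level 0 and the size-1 base case is level 2 (the tree spans levels 0 through 2, i.e. 3 levels counting the root), so the depth is the number of divisions: log_2(4) = 2

The recursion tree depth is log_2(4) = 2. At each level, the problem size is divided by 2, so it takes 2 divisions to reduce to a base case of size 1. The algorithm makes 4 recursive calls at each level.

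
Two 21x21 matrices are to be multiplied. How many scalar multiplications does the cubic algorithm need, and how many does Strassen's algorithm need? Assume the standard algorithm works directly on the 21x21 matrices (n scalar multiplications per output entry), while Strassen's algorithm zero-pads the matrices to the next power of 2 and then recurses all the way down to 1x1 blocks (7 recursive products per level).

Matrix multiplication for 21x21 matrices:

Strassen's algorithm requires power-of-2 dimensions. Pad 21x21 to 32x32 (next power of 2).

Standard algorithm: 21^3 = 9261 multiplications
Strassen's algorithm: 7^(log2(32)) = 7^5 = 16807 multiplications
Difference: 9261 - 16807 = -7546 (Strassen uses MORE here due to padding overhead — for small or just-over-power-of-2 n, padding can outweigh the per-level savings)

Standard: 9261 multiplications (21^3). Strassen: 16807 multiplications (7^5, after padding to 32x32). Strassen reduces 8 recursive multiplications to 7 at each level.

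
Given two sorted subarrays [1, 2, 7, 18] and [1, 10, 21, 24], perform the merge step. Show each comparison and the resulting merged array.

Merging process:

Compare 1 vs 1: take 1 from left. Merged: [1]
Compare 2 vs 1: take 1 from right. Merged: [1, 1]
Compare 2 vs 10: take 2 from left. Merged: [1, 1, 2]
Compare 7 vs 10: take 7 from left. Merged: [1, 1, 2, 7]
Compare 18 vs 10: take 10 from right. Merged: [1, 1, 2, 7, 10]
Compare 18 vs 21: take 18 from left. Merged: [1, 1, 2, 7, 10, 18]
Append remaining from right: [21, 24]. Merged: [1, 1, 2, 7, 10, 18, 21, 24]

Final merged array: [1, 1, 2, 7, 10, 18, 21, 24]
Total comparisons: 6

The merged array is [1, 1, 2, 7, 10, 18, 21, 24], requiring 6 comparisons. The merge step runs in O(n) time where n is the total number of elements.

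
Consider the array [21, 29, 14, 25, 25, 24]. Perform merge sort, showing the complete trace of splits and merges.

Merge sort trace:

Split: [21, 29, 14, 25, 25, 24] -> [21, 29, 14] and [25, 25, 24]
  Split: [21, 29, 14] -> [21] and [29, 14]
    Split: [29, 14] -> [29] and [14]
    Merge: [29] + [14] -> [14, 29]
  Merge: [21] + [14, 29] -> [14, 21, 29]
  Split: [25, 25, 24] -> [25] and [25, 24]
    Split: [25, 24] -> [25] and [24]
    Merge: [25] + [24] -> [24, 25]
  Merge: [25] + [24, 25] -> [24, 25, 25]
Merge: [14, 21, 29] + [24, 25, 25] -> [14, 21, 24, 25, 25, 29]

Final sorted array: [14, 21, 24, 25, 25, 29]

The merge sort proceeds by recursively splitting the array and merging sorted halves.
After all merges, the sorted array is [14, 21, 24, 25, 25, 29].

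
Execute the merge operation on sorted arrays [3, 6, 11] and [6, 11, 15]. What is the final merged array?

Merging process:

Compare 3 vs 6: take 3 from left. Merged: [3]
Compare 6 vs 6: take 6 from left. Merged: [3, 6]
Compare 11 vs 6: take 6 from right. Merged: [3, 6, 6]
Compare 11 vs 11: take 11 from left. Merged: [3, 6, 6, 11]
Append remaining from right: [11, 15]. Merged: [3, 6, 6, 11, 11, 15]

Final merged array: [3, 6, 6, 11, 11, 15]
Total comparisons: 4

The merged array is [3, 6, 6, 11, 11, 15], requiring 4 comparisons. The merge step runs in O(n) time where n is the total number of elements.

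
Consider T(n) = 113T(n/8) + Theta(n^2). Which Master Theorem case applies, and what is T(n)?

Master Theorem for T(n) = 113T(n/8) + O(n^2):

a = 113, b = 8, c = 2
log_b(a) = log_8(113) = 2.2734

Case 1: c = 2 < log_8(113) = 2.2734
T(n) = O(n^(log_8 113))

For T(n) = 113T(n/8) + O(n^2): log_8(113) = 2.2734. This is Case 1 of the Master Theorem (c < log_b(a), work dominated by leaves), giving O(n^(log_8 113)).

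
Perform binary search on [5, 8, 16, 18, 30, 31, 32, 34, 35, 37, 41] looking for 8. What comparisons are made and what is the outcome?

Binary search for 8 in [5, 8, 16, 18, 30, 31, 32, 34, 35, 37, 41]:

lo=0, hi=10, mid=5, arr[mid]=31 -> 31 > 8, search left half
lo=0, hi=4, mid=2, arr[mid]=16 -> 16 > 8, search left half
lo=0, hi=1, mid=0, arr[mid]=5 -> 5 < 8, search right half
lo=1, hi=1, mid=1, arr[mid]=8 -> Found target at index 1!

Binary search finds 8 at index 1 after 4 comparisons. The search repeatedly halves the search space by comparing with the middle element.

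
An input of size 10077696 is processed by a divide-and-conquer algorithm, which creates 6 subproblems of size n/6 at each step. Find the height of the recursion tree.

For divide and conquer with division factor 6:

Problem sizes at each level:
Level 0: 10077696
Level 1: 1679616
Level 2: 279936
Level 3: 46656
Level 4: 7776
Level 5: 1296
Level 6: 216
Level 7: 36
Level 8: 6
Level 9: 1

The root is level 0 and the size-1 base case is level 9 (the tree spans levels 0 through 9, i.e. 10 levels counting the root), so the depth is the number of divisions: log_6(10077696) = 9

The recursion tree depth is log_6(10077696) = 9. At each level, the problem size is divided by 6, so it takes 9 divisions to reduce to a base case of size 1. The algorithm makes 6 recursive calls at each level.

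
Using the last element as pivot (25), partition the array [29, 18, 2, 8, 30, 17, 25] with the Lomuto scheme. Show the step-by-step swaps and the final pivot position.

Lomuto partition with pivot = 25:

Initial array: [29, 18, 2, 8, 30, 17, 25]

arr[0]=29 > 25: no swap
arr[1]=18 <= 25: swap with position 0, array becomes [18, 29, 2, 8, 30, 17, 25]
arr[2]=2 <= 25: swap with position 1, array becomes [18, 2, 29, 8, 30, 17, 25]
arr[3]=8 <= 25: swap with position 2, array becomes [18, 2, 8, 29, 30, 17, 25]
arr[4]=30 > 25: no swap
arr[5]=17 <= 25: swap with position 3, array becomes [18, 2, 8, 17, 30, 29, 25]

Place pivot at position 4: [18, 2, 8, 17, 25, 29, 30]
Pivot position: 4

After partitioning with pivot 25, the array becomes [18, 2, 8, 17, 25, 29, 30]. The pivot is placed at index 4. All elements to the left of the pivot are <= 25, and all elements to the right are > 25.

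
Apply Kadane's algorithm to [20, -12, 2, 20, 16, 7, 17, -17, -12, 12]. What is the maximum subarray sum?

Using Kadane's algorithm on [20, -12, 2, 20, 16, 7, 17, -17, -12, 12]:

Scanning through the array:
Position 1 (value -12): max_ending_here = 8, max_so_far = 20
Position 2 (value 2): max_ending_here = 10, max_so_far = 20
Position 3 (value 20): max_ending_here = 30, max_so_far = 30
Position 4 (value 16): max_ending_here = 46, max_so_far = 46
Position 5 (value 7): max_ending_here = 53, max_so_far = 53
Position 6 (value 17): max_ending_here = 70, max_so_far = 70
Position 7 (value -17): max_ending_here = 53, max_so_far = 70
Position 8 (value -12): max_ending_here = 41, max_so_far = 70
Position 9 (value 12): max_ending_here = 53, max_so_far = 70

Maximum subarray: [20, -12, 2, 20, 16, 7, 17]
Maximum sum: 70

The maximum subarray is [20, -12, 2, 20, 16, 7, 17] with sum 70. This subarray runs from index 0 to index 6.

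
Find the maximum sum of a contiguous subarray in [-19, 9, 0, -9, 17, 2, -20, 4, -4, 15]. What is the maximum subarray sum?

Using Kadane's algorithm on [-19, 9, 0, -9, 17, 2, -20, 4, -4, 15]:

Scanning through the array:
Position 1 (value 9): max_ending_here = 9, max_so_far = 9
Position 2 (value 0): max_ending_here = 9, max_so_far = 9
Position 3 (value -9): max_ending_here = 0, max_so_far = 9
Position 4 (value 17): max_ending_here = 17, max_so_far = 17
Position 5 (value 2): max_ending_here = 19, max_so_far = 19
Position 6 (value -20): max_ending_here = -1, max_so_far = 19
Position 7 (value 4): max_ending_here = 4, max_so_far = 19
Position 8 (value -4): max_ending_here = 0, max_so_far = 19
Position 9 (value 15): max_ending_here = 15, max_so_far = 19

Maximum subarray: [9, 0, -9, 17, 2]
Maximum sum: 19

The maximum subarray is [9, 0, -9, 17, 2] with sum 19. This subarray runs from index 1 to index 5.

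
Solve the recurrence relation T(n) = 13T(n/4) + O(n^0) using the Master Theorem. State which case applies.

Master Theorem for T(n) = 13T(n/4) + O(n^0):

a = 13, b = 4, c = 0
log_b(a) = log_4(13) = 1.8502

Case 1: c = 0 < log_4(13) = 1.8502
T(n) = O(n^(log_4 13))

For T(n) = 13T(n/4) + O(n^0): log_4(13) = 1.8502. This is Case 1 of the Master Theorem (c < log_b(a), work dominated by leaves), giving O(n^(log_4 13)).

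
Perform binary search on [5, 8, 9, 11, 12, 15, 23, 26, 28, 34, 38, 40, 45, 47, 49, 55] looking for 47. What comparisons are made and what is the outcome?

Binary search for 47 in [5, 8, 9, 11, 12, 15, 23, 26, 28, 34, 38, 40, 45, 47, 49, 55]:

lo=0, hi=15, mid=7, arr[mid]=26 -> 26 < 47, search right half
lo=8, hi=15, mid=11, arr[mid]=40 -> 40 < 47, search right half
lo=12, hi=15, mid=13, arr[mid]=47 -> Found target at index 13!

Binary search finds 47 at index 13 after 3 comparisons. The search repeatedly halves the search space by comparing with the middle element.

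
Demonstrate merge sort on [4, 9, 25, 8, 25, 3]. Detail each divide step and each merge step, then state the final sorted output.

Merge sort trace:

Split: [4, 9, 25, 8, 25, 3] -> [4, 9, 25] and [8, 25, 3]
  Split: [4, 9, 25] -> [4] and [9, 25]
    Split: [9, 25] -> [9] and [25]
    Merge: [9] + [25] -> [9, 25]
  Merge: [4] + [9, 25] -> [4, 9, 25]
  Split: [8, 25, 3] -> [8] and [25, 3]
    Split: [25, 3] -> [25] and [3]
    Merge: [25] + [3] -> [3, 25]
  Merge: [8] + [3, 25] -> [3, 8, 25]
Merge: [4, 9, 25] + [3, 8, 25] -> [3, 4, 8, 9, 25, 25]

Final sorted array: [3, 4, 8, 9, 25, 25]

The merge sort proceeds by recursively splitting the array and merging sorted halves.
After all merges, the sorted array is [3, 4, 8, 9, 25, 25].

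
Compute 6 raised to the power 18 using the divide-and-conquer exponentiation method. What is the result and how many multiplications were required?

Computing 6^18 by squaring (build up from 6^1; each line after the first costs one multiplication):

6^1 = 6
6^2 = (6^1)^2 = 6^2 = 36
6^4 = (6^2)^2 = 36^2 = 1296
6^8 = (6^4)^2 = 1296^2 = 1679616
6^9 = 6 * 6^8 = 6 * 1679616 = 10077696
6^18 = (6^9)^2 = 10077696^2 = 101559956668416

Result: 101559956668416
Multiplications needed: 5 (5 lines after 6^1)

6^18 = 101559956668416. Using exponentiation by squaring, this requires 5 multiplications. The key idea: if the exponent is even, square the half-power; if odd, multiply by the base once.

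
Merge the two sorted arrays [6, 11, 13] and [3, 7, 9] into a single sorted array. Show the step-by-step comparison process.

Merging process:

Compare 6 vs 3: take 3 from right. Merged: [3]
Compare 6 vs 7: take 6 from left. Merged: [3, 6]
Compare 11 vs 7: take 7 from right. Merged: [3, 6, 7]
Compare 11 vs 9: take 9 from right. Merged: [3, 6, 7, 9]
Append remaining from left: [11, 13]. Merged: [3, 6, 7, 9, 11, 13]

Final merged array: [3, 6, 7, 9, 11, 13]
Total comparisons: 4

The merged array is [3, 6, 7, 9, 11, 13], requiring 4 comparisons. The merge step runs in O(n) time where n is the total number of elements.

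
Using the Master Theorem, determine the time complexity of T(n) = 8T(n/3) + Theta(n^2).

Master Theorem for T(n) = 8T(n/3) + O(n^2):

a = 8, b = 3, c = 2
log_b(a) = log_3(8) = 1.8928

Case 3: c = 2 > log_3(8) = 1.8928
T(n) = O(n^2) = O(n^2)

For T(n) = 8T(n/3) + O(n^2): log_3(8) = 1.8928. This is Case 3 of the Master Theorem (c > log_b(a), work dominated by root), giving O(n^2).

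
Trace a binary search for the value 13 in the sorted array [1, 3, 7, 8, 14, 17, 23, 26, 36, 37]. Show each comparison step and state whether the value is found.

Binary search for 13 in [1, 3, 7, 8, 14, 17, 23, 26, 36, 37]:

lo=0, hi=9, mid=4, arr[mid]=14 -> 14 > 13, search left half
lo=0, hi=3, mid=1, arr[mid]=3 -> 3 < 13, search right half
lo=2, hi=3, mid=2, arr[mid]=7 -> 7 < 13, search right half
lo=3, hi=3, mid=3, arr[mid]=8 -> 8 < 13, search right half
lo=4 > hi=3, target 13 not found

Binary search determines that 13 is not in the array after 4 comparisons. The search space was exhausted without finding the target.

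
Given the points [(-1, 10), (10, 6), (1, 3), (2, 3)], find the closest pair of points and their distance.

Computing all pairwise distances among 4 points:

d((-1, 10), (10, 6)) = 11.7047
d((-1, 10), (1, 3)) = 7.2801
d((-1, 10), (2, 3)) = 7.6158
d((10, 6), (1, 3)) = 9.4868
d((10, 6), (2, 3)) = 8.544
d((1, 3), (2, 3)) = 1.0 <-- minimum

Closest pair: (1, 3) and (2, 3) with distance 1.0

The closest pair is (1, 3) and (2, 3) with Euclidean distance 1.0. For 4 points, brute-force pairwise comparison is shown above. For large n, the divide-and-conquer algorithm (sort by x, recurse on halves, check the dividing strip) achieves O(n log n).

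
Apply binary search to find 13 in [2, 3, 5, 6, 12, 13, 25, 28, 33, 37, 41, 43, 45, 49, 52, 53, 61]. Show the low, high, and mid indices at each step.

Binary search for 13 in [2, 3, 5, 6, 12, 13, 25, 28, 33, 37, 41, 43, 45, 49, 52, 53, 61]:

lo=0, hi=16, mid=8, arr[mid]=33 -> 33 > 13, search left half
lo=0, hi=7, mid=3, arr[mid]=6 -> 6 < 13, search right half
lo=4, hi=7, mid=5, arr[mid]=13 -> Found target at index 5!

Binary search finds 13 at index 5 after 3 comparisons. The search repeatedly halves the search space by comparing with the middle element.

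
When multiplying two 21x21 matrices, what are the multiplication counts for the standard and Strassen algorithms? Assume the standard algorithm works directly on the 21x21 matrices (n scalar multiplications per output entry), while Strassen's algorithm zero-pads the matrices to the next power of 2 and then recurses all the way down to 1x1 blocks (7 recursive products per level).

Matrix multiplication for 21x21 matrices:

Strassen's algorithm requires power-of-2 dimensions. Pad 21x21 to 32x32 (next power of 2).

Standard algorithm: 21^3 = 9261 multiplications
Strassen's algorithm: 7^(log2(32)) = 7^5 = 16807 multiplications
Difference: 9261 - 16807 = -7546 (Strassen uses MORE here due to padding overhead — for small or just-over-power-of-2 n, padding can outweigh the per-level savings)

Standard: 9261 multiplications (21^3). Strassen: 16807 multiplications (7^5, after padding to 32x32). Strassen reduces 8 recursive multiplications to 7 at each level.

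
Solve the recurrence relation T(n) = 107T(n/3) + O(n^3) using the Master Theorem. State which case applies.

Master Theorem for T(n) = 107T(n/3) + O(n^3):

a = 107, b = 3, c = 3
log_b(a) = log_3(107) = 4.2534

Case 1: c = 3 < log_3(107) = 4.2534
T(n) = O(n^(log_3 107))

For T(n) = 107T(n/3) + O(n^3): log_3(107) = 4.2534. This is Case 1 of the Master Theorem (c < log_b(a), work dominated by leaves), giving O(n^(log_3 107)).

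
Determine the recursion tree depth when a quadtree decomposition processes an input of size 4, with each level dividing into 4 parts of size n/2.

For divide and conquer with division factor 2:

Problem sizes at each level:
Level 0: 4
Level 1: 2
Level 2: 1

The root is level 0 and the size-1 base case is level 2 (the tree spans levels 0 through 2, i.e. 3 levels counting the root), so the depth is the number of divisions: log_2(4) = 2

The recursion tree depth is log_2(4) = 2. At each level, the problem size is divided by 2, so it takes 2 divisions to reduce to a base case of size 1. The algorithm makes 4 recursive calls at each level.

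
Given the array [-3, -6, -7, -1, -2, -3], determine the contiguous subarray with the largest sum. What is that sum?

Using Kadane's algorithm on [-3, -6, -7, -1, -2, -3]:

Scanning through the array:
Position 1 (value -6): max_ending_here = -6, max_so_far = -3
Position 2 (value -7): max_ending_here = -7, max_so_far = -3
Position 3 (value -1): max_ending_here = -1, max_so_far = -1
Position 4 (value -2): max_ending_here = -2, max_so_far = -1
Position 5 (value -3): max_ending_here = -3, max_so_far = -1

Maximum subarray: [-1]
Maximum sum: -1

The maximum subarray is [-1] with sum -1. This subarray runs from index 3 to index 3.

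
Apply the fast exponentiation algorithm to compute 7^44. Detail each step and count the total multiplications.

Computing 7^44 by squaring (build up from 7^1; each line after the first costs one multiplication):

7^1 = 7
7^2 = (7^1)^2 = 7^2 = 49
7^4 = (7^2)^2 = 49^2 = 2401
7^5 = 7 * 7^4 = 7 * 2401 = 16807
7^10 = (7^5)^2 = 16807^2 = 282475249
7^11 = 7 * 7^10 = 7 * 282475249 = 1977326743
7^22 = (7^11)^2 = 1977326743^2 = 3909821048582988049
7^44 = (7^22)^2 = 3909821048582988049^2 = 15286700631942576193765185769276826401

Result: 15286700631942576193765185769276826401
Multiplications needed: 7 (7 lines after 7^1)

7^44 = 15286700631942576193765185769276826401. Using exponentiation by squaring, this requires 7 multiplications. The key idea: if the exponent is even, square the half-power; if odd, multiply by the base once.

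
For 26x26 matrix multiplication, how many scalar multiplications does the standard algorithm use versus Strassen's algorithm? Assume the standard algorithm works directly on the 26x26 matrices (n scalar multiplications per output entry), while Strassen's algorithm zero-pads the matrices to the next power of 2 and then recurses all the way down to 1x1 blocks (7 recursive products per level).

Matrix multiplication for 26x26 matrices:

Strassen's algorithm requires power-of-2 dimensions. Pad 26x26 to 32x32 (next power of 2).

Standard algorithm: 26^3 = 17576 multiplications
Strassen's algorithm: 7^(log2(32)) = 7^5 = 16807 multiplications
Savings: 17576 - 16807 = 769 multiplications

Standard: 17576 multiplications (26^3). Strassen: 16807 multiplications (7^5, after padding to 32x32). Strassen reduces 8 recursive multiplications to 7 at each level.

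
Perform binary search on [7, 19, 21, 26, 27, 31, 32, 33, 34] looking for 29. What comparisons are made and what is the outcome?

Binary search for 29 in [7, 19, 21, 26, 27, 31, 32, 33, 34]:

lo=0, hi=8, mid=4, arr[mid]=27 -> 27 < 29, search right half
lo=5, hi=8, mid=6, arr[mid]=32 -> 32 > 29, search left half
lo=5, hi=5, mid=5, arr[mid]=31 -> 31 > 29, search left half
lo=5 > hi=4, target 29 not found

Binary search determines that 29 is not in the array after 3 comparisons. The search space was exhausted without finding the target.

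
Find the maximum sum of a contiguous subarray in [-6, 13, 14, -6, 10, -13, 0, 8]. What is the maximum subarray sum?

Using Kadane's algorithm on [-6, 13, 14, -6, 10, -13, 0, 8]:

Scanning through the array:
Position 1 (value 13): max_ending_here = 13, max_so_far = 13
Position 2 (value 14): max_ending_here = 27, max_so_far = 27
Position 3 (value -6): max_ending_here = 21, max_so_far = 27
Position 4 (value 10): max_ending_here = 31, max_so_far = 31
Position 5 (value -13): max_ending_here = 18, max_so_far = 31
Position 6 (value 0): max_ending_here = 18, max_so_far = 31
Position 7 (value 8): max_ending_here = 26, max_so_far = 31

Maximum subarray: [13, 14, -6, 10]
Maximum sum: 31

The maximum subarray is [13, 14, -6, 10] with sum 31. This subarray runs from index 1 to index 4.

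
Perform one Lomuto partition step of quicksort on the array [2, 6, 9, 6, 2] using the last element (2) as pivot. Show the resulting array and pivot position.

Lomuto partition with pivot = 2:

Initial array: [2, 6, 9, 6, 2]

arr[0]=2 <= 2: swap with position 0, array becomes [2, 6, 9, 6, 2]
arr[1]=6 > 2: no swap
arr[2]=9 > 2: no swap
arr[3]=6 > 2: no swap

Place pivot at position 1: [2, 2, 9, 6, 6]
Pivot position: 1

After partitioning with pivot 2, the array becomes [2, 2, 9, 6, 6]. The pivot is placed at index 1. All elements to the left of the pivot are <= 2, and all elements to the right are > 2.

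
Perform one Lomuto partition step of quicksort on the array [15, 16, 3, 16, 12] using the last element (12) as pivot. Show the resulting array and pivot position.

Lomuto partition with pivot = 12:

Initial array: [15, 16, 3, 16, 12]

arr[0]=15 > 12: no swap
arr[1]=16 > 12: no swap
arr[2]=3 <= 12: swap with position 0, array becomes [3, 16, 15, 16, 12]
arr[3]=16 > 12: no swap

Place pivot at position 1: [3, 12, 15, 16, 16]
Pivot position: 1

After partitioning with pivot 12, the array becomes [3, 12, 15, 16, 16]. The pivot is placed at index 1. All elements to the left of the pivot are <= 12, and all elements to the right are > 12.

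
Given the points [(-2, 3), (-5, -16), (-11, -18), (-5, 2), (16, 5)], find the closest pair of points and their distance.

Computing all pairwise distances among 5 points:

d((-2, 3), (-5, -16)) = 19.2354
d((-2, 3), (-11, -18)) = 22.8473
d((-2, 3), (-5, 2)) = 3.1623 <-- minimum
d((-2, 3), (16, 5)) = 18.1108
d((-5, -16), (-11, -18)) = 6.3246
d((-5, -16), (-5, 2)) = 18.0
d((-5, -16), (16, 5)) = 29.6985
d((-11, -18), (-5, 2)) = 20.8806
d((-11, -18), (16, 5)) = 35.4683
d((-5, 2), (16, 5)) = 21.2132

Closest pair: (-2, 3) and (-5, 2) with distance 3.1623

The closest pair is (-2, 3) and (-5, 2) with Euclidean distance 3.1623. For 5 points, brute-force pairwise comparison is shown above. For large n, the divide-and-conquer algorithm (sort by x, recurse on halves, check the dividing strip) achieves O(n log n).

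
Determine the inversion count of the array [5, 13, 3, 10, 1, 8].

Finding inversions in [5, 13, 3, 10, 1, 8]:

(0, 2): arr[0]=5 > arr[2]=3
(0, 4): arr[0]=5 > arr[4]=1
(1, 2): arr[1]=13 > arr[2]=3
(1, 3): arr[1]=13 > arr[3]=10
(1, 4): arr[1]=13 > arr[4]=1
(1, 5): arr[1]=13 > arr[5]=8
(2, 4): arr[2]=3 > arr[4]=1
(3, 4): arr[3]=10 > arr[4]=1
(3, 5): arr[3]=10 > arr[5]=8

Total inversions: 9

The array has 9 inversion(s): (0,2), (0,4), (1,2), (1,3), (1,4), (1,5), (2,4), (3,4), (3,5). Each pair (i,j) satisfies i < j and arr[i] > arr[j].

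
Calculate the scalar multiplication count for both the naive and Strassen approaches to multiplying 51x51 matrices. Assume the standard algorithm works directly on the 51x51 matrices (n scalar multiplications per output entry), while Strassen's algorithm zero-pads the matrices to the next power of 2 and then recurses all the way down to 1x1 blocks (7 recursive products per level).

Matrix multiplication for 51x51 matrices:

Strassen's algorithm requires power-of-2 dimensions. Pad 51x51 to 64x64 (next power of 2).

Standard algorithm: 51^3 = 132651 multiplications
Strassen's algorithm: 7^(log2(64)) = 7^6 = 117649 multiplications
Savings: 132651 - 117649 = 15002 multiplications

Standard: 132651 multiplications (51^3). Strassen: 117649 multiplications (7^6, after padding to 64x64). Strassen reduces 8 recursive multiplications to 7 at each level.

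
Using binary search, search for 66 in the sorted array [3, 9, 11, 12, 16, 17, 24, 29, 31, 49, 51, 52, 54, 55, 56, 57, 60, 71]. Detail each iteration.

Binary search for 66 in [3, 9, 11, 12, 16, 17, 24, 29, 31, 49, 51, 52, 54, 55, 56, 57, 60, 71]:

lo=0, hi=17, mid=8, arr[mid]=31 -> 31 < 66, search right half
lo=9, hi=17, mid=13, arr[mid]=55 -> 55 < 66, search right half
lo=14, hi=17, mid=15, arr[mid]=57 -> 57 < 66, search right half
lo=16, hi=17, mid=16, arr[mid]=60 -> 60 < 66, search right half
lo=17, hi=17, mid=17, arr[mid]=71 -> 71 > 66, search left half
lo=17 > hi=16, target 66 not found

Binary search determines that 66 is not in the array after 5 comparisons. The search space was exhausted without finding the target.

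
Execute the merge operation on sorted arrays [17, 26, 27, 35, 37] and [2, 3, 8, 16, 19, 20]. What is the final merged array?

Merging process:

Compare 17 vs 2: take 2 from right. Merged: [2]
Compare 17 vs 3: take 3 from right. Merged: [2, 3]
Compare 17 vs 8: take 8 from right. Merged: [2, 3, 8]
Compare 17 vs 16: take 16 from right. Merged: [2, 3, 8, 16]
Compare 17 vs 19: take 17 from left. Merged: [2, 3, 8, 16, 17]
Compare 26 vs 19: take 19 from right. Merged: [2, 3, 8, 16, 17, 19]
Compare 26 vs 20: take 20 from right. Merged: [2, 3, 8, 16, 17, 19, 20]
Append remaining from left: [26, 27, 35, 37]. Merged: [2, 3, 8, 16, 17, 19, 20, 26, 27, 35, 37]

Final merged array: [2, 3, 8, 16, 17, 19, 20, 26, 27, 35, 37]
Total comparisons: 7

The merged array is [2, 3, 8, 16, 17, 19, 20, 26, 27, 35, 37], requiring 7 comparisons. The merge step runs in O(n) time where n is the total number of elements.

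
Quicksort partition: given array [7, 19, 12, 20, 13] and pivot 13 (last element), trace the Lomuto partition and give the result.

Lomuto partition with pivot = 13:

Initial array: [7, 19, 12, 20, 13]

arr[0]=7 <= 13: swap with position 0, array becomes [7, 19, 12, 20, 13]
arr[1]=19 > 13: no swap
arr[2]=12 <= 13: swap with position 1, array becomes [7, 12, 19, 20, 13]
arr[3]=20 > 13: no swap

Place pivot at position 2: [7, 12, 13, 20, 19]
Pivot position: 2

After partitioning with pivot 13, the array becomes [7, 12, 13, 20, 19]. The pivot is placed at index 2. All elements to the left of the pivot are <= 13, and all elements to the right are > 13.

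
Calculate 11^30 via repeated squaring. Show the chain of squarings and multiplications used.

Computing 11^30 by squaring (build up from 11^1; each line after the first costs one multiplication):

11^1 = 11
11^2 = (11^1)^2 = 11^2 = 121
11^3 = 11 * 11^2 = 11 * 121 = 1331
11^6 = (11^3)^2 = 1331^2 = 1771561
11^7 = 11 * 11^6 = 11 * 1771561 = 19487171
11^14 = (11^7)^2 = 19487171^2 = 379749833583241
11^15 = 11 * 11^14 = 11 * 379749833583241 = 4177248169415651
11^30 = (11^15)^2 = 4177248169415651^2 = 17449402268886407318558803753801

Result: 17449402268886407318558803753801
Multiplications needed: 7 (7 lines after 11^1)

11^30 = 17449402268886407318558803753801. Using exponentiation by squaring, this requires 7 multiplications. The key idea: if the exponent is even, square the half-power; if odd, multiply by the base once.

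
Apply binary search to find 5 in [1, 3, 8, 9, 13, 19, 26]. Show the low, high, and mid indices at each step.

Binary search for 5 in [1, 3, 8, 9, 13, 19, 26]:

lo=0, hi=6, mid=3, arr[mid]=9 -> 9 > 5, search left half
lo=0, hi=2, mid=1, arr[mid]=3 -> 3 < 5, search right half
lo=2, hi=2, mid=2, arr[mid]=8 -> 8 > 5, search left half
lo=2 > hi=1, target 5 not found

Binary search determines that 5 is not in the array after 3 comparisons. The search space was exhausted without finding the target.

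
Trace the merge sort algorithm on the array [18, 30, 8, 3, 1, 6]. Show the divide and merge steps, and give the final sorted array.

Merge sort trace:

Split: [18, 30, 8, 3, 1, 6] -> [18, 30, 8] and [3, 1, 6]
  Split: [18, 30, 8] -> [18] and [30, 8]
    Split: [30, 8] -> [30] and [8]
    Merge: [30] + [8] -> [8, 30]
  Merge: [18] + [8, 30] -> [8, 18, 30]
  Split: [3, 1, 6] -> [3] and [1, 6]
    Split: [1, 6] -> [1] and [6]
    Merge: [1] + [6] -> [1, 6]
  Merge: [3] + [1, 6] -> [1, 3, 6]
Merge: [8, 18, 30] + [1, 3, 6] -> [1, 3, 6, 8, 18, 30]

Final sorted array: [1, 3, 6, 8, 18, 30]

The merge sort proceeds by recursively splitting the array and merging sorted halves.
After all merges, the sorted array is [1, 3, 6, 8, 18, 30].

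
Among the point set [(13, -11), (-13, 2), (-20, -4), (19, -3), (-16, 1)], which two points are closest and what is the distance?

Computing all pairwise distances among 5 points:

d((13, -11), (-13, 2)) = 29.0689
d((13, -11), (-20, -4)) = 33.7343
d((13, -11), (19, -3)) = 10.0
d((13, -11), (-16, 1)) = 31.3847
d((-13, 2), (-20, -4)) = 9.2195
d((-13, 2), (19, -3)) = 32.3883
d((-13, 2), (-16, 1)) = 3.1623 <-- minimum
d((-20, -4), (19, -3)) = 39.0128
d((-20, -4), (-16, 1)) = 6.4031
d((19, -3), (-16, 1)) = 35.2278

Closest pair: (-13, 2) and (-16, 1) with distance 3.1623

The closest pair is (-13, 2) and (-16, 1) with Euclidean distance 3.1623. For 5 points, brute-force pairwise comparison is shown above. For large n, the divide-and-conquer algorithm (sort by x, recurse on halves, check the dividing strip) achieves O(n log n).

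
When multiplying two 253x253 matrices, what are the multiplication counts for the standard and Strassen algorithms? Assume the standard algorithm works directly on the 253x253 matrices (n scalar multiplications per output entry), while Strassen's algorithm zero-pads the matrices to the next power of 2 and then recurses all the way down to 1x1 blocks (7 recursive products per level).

Matrix multiplication for 253x253 matrices:

Strassen's algorithm requires power-of-2 dimensions. Pad 253x253 to 256x256 (next power of 2).

Standard algorithm: 253^3 = 16194277 multiplications
Strassen's algorithm: 7^(log2(256)) = 7^8 = 5764801 multiplications
Savings: 16194277 - 5764801 = 10429476 multiplications

Standard: 16194277 multiplications (253^3). Strassen: 5764801 multiplications (7^8, after padding to 256x256). Strassen reduces 8 recursive multiplications to 7 at each level.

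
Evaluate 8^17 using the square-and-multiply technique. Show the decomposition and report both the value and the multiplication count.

Computing 8^17 by squaring (build up from 8^1; each line after the first costs one multiplication):

8^1 = 8
8^2 = (8^1)^2 = 8^2 = 64
8^4 = (8^2)^2 = 64^2 = 4096
8^8 = (8^4)^2 = 4096^2 = 16777216
8^16 = (8^8)^2 = 16777216^2 = 281474976710656
8^17 = 8 * 8^16 = 8 * 281474976710656 = 2251799813685248

Result: 2251799813685248
Multiplications needed: 5 (5 lines after 8^1)

8^17 = 2251799813685248. Using exponentiation by squaring, this requires 5 multiplications. The key idea: if the exponent is even, square the half-power; if odd, multiply by the base once.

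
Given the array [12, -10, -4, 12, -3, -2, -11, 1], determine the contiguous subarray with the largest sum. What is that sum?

Using Kadane's algorithm on [12, -10, -4, 12, -3, -2, -11, 1]:

Scanning through the array:
Position 1 (value -10): max_ending_here = 2, max_so_far = 12
Position 2 (value -4): max_ending_here = -2, max_so_far = 12
Position 3 (value 12): max_ending_here = 12, max_so_far = 12
Position 4 (value -3): max_ending_here = 9, max_so_far = 12
Position 5 (value -2): max_ending_here = 7, max_so_far = 12
Position 6 (value -11): max_ending_here = -4, max_so_far = 12
Position 7 (value 1): max_ending_here = 1, max_so_far = 12

Maximum subarray: [12]
Maximum sum: 12

The maximum subarray is [12] with sum 12. This subarray runs from index 0 to index 0.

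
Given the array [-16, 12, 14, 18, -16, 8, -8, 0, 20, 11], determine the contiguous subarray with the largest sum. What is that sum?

Using Kadane's algorithm on [-16, 12, 14, 18, -16, 8, -8, 0, 20, 11]:

Scanning through the array:
Position 1 (value 12): max_ending_here = 12, max_so_far = 12
Position 2 (value 14): max_ending_here = 26, max_so_far = 26
Position 3 (value 18): max_ending_here = 44, max_so_far = 44
Position 4 (value -16): max_ending_here = 28, max_so_far = 44
Position 5 (value 8): max_ending_here = 36, max_so_far = 44
Position 6 (value -8): max_ending_here = 28, max_so_far = 44
Position 7 (value 0): max_ending_here = 28, max_so_far = 44
Position 8 (value 20): max_ending_here = 48, max_so_far = 48
Position 9 (value 11): max_ending_here = 59, max_so_far = 59

Maximum subarray: [12, 14, 18, -16, 8, -8, 0, 20, 11]
Maximum sum: 59

The maximum subarray is [12, 14, 18, -16, 8, -8, 0, 20, 11] with sum 59. This subarray runs from index 1 to index 9.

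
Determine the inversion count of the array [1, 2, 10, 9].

Finding inversions in [1, 2, 10, 9]:

(2, 3): arr[2]=10 > arr[3]=9

Total inversions: 1

The array has 1 inversion(s): (2,3). Each pair (i,j) satisfies i < j and arr[i] > arr[j].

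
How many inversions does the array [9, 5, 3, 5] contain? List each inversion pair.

Finding inversions in [9, 5, 3, 5]:

(0, 1): arr[0]=9 > arr[1]=5
(0, 2): arr[0]=9 > arr[2]=3
(0, 3): arr[0]=9 > arr[3]=5
(1, 2): arr[1]=5 > arr[2]=3

Total inversions: 4

The array has 4 inversion(s): (0,1), (0,2), (0,3), (1,2). Each pair (i,j) satisfies i < j and arr[i] > arr[j].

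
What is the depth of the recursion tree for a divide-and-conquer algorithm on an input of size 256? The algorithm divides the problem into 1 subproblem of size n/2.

For divide and conquer with division factor 2:

Problem sizes at each level:
Level 0: 256
Level 1: 128
Level 2: 64
Level 3: 32
Level 4: 16
Level 5: 8
Level 6: 4
Level 7: 2
Level 8: 1

The root is level 0 and the size-1 base case is level 8 (the tree spans levels 0 through 8, i.e. 9 levels counting the root), so the depth is the number of divisions: log_2(256) = 8

The recursion tree depth is log_2(256) = 8. At each level, the problem size is divided by 2, so it takes 8 divisions to reduce to a base case of size 1. The algorithm makes 1 recursive call at each level.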